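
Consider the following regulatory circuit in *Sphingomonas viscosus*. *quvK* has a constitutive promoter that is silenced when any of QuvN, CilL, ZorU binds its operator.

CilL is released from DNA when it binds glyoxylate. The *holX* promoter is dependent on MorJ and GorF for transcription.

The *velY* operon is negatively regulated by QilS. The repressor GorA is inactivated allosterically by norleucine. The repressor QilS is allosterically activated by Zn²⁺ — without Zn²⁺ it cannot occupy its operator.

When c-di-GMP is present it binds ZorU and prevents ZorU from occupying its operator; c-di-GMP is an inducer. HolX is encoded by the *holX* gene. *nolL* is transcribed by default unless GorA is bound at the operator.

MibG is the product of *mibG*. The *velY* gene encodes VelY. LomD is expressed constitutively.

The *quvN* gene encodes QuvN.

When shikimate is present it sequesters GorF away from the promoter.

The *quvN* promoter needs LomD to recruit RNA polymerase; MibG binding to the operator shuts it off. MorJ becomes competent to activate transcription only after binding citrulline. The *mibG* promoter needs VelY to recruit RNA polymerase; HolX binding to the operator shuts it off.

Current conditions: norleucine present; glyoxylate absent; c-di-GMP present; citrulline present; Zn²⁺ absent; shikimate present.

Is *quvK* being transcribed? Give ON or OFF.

Zn²⁺ is absent, so QilS is inactive.
With no repressor bound, *velY* is transcribed.
So VelY is produced and active.
Citrulline is present, so MorJ is active.
Shikimate is present, so GorF is inactive.
Required activator GorF is absent, so *holX* is not transcribed.
So HolX is not produced.
No repressor is bound and VelY is active, so *mibG* is transcribed.
So MibG is produced and active.
LomD is produced constitutively and is active.
With repressor MibG bound, *quvN* is not transcribed.
So QuvN is not produced.
Glyoxylate is absent, so CilL is active.
c-di-GMP is present, so ZorU is inactive.
With repressor CilL bound, *quvK* is not transcribed.

OFF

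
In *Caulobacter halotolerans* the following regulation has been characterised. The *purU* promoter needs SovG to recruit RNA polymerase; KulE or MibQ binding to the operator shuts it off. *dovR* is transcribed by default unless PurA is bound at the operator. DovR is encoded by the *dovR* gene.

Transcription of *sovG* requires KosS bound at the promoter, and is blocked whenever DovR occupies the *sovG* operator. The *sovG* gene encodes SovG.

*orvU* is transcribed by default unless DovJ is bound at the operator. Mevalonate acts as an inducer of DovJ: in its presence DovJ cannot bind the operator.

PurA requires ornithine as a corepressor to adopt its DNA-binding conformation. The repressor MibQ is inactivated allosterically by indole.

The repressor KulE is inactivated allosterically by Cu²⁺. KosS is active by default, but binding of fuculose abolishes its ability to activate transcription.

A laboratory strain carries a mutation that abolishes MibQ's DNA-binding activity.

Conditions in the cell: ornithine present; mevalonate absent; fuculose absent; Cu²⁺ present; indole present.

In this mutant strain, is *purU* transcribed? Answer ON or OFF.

ON

Cu²⁺ is present, so KulE is inactive.
MibQ is non-functional in this strain, so it has no effect.
Fuculose is absent, so KosS is active.
Ornithine is present, so PurA is active.
With repressor PurA bound, *dovR* is not transcribed.
So DovR is not produced.
No repressor is bound and KosS is active, so *sovG* is transcribed.
So SovG is produced and active.
No repressor is bound and SovG is active, so *purU* is transcribed.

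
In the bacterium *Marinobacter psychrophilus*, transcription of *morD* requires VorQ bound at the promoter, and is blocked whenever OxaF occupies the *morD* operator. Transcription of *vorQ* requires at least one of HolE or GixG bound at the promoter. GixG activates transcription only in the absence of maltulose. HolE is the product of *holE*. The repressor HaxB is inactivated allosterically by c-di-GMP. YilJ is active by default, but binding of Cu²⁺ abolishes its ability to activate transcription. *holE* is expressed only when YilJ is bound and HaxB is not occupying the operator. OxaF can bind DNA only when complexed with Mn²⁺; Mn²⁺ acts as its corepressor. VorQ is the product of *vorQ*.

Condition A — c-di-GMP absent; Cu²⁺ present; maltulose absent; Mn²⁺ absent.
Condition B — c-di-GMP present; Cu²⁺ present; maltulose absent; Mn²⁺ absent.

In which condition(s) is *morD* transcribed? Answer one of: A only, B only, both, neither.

Condition A:
c-di-GMP is absent, so HaxB is active.
Cu²⁺ is present, so YilJ is inactive.
With repressor HaxB bound, *holE* is not transcribed.
So HolE is not produced.
Maltulose is absent, so GixG is active.
Activator GixG is present, so *vorQ* is transcribed.
So VorQ is produced and active.
Mn²⁺ is absent, so OxaF is inactive.
No repressor is bound and VorQ is active, so *morD* is transcribed.
→ *morD* is ON in A.
Condition B:
c-di-GMP is present, so HaxB is inactive.
Cu²⁺ is present, so YilJ is inactive.
Required activator YilJ is absent, so *holE* is not transcribed.
So HolE is not produced.
Maltulose is absent, so GixG is active.
Activator GixG is present, so *vorQ* is transcribed.
So VorQ is produced and active.
Mn²⁺ is absent, so OxaF is inactive.
No repressor is bound and VorQ is active, so *morD* is transcribed.
→ *morD* is ON in B.

both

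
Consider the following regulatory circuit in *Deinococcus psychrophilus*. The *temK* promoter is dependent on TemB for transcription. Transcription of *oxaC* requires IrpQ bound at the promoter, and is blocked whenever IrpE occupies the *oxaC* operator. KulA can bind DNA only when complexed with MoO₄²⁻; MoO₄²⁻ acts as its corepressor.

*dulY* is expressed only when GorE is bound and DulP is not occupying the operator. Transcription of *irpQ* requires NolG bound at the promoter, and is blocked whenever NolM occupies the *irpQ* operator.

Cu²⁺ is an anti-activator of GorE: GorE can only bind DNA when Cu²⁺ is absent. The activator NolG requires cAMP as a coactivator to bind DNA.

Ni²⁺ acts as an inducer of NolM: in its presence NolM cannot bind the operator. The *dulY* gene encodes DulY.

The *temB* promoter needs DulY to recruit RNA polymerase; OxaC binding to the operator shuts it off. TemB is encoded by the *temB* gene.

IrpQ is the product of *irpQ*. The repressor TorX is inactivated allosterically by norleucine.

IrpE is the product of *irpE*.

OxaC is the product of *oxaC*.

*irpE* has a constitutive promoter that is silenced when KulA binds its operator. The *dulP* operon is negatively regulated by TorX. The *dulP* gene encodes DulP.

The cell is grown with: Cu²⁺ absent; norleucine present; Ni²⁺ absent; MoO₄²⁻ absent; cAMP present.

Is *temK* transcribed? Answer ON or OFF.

Norleucine is present, so TorX is inactive.
With no repressor bound, *dulP* is transcribed.
So DulP is produced and active.
Cu²⁺ is absent, so GorE is active.
With repressor DulP bound, *dulY* is not transcribed.
So DulY is not produced.
cAMP is present, so NolG is active.
Ni²⁺ is absent, so NolM is active.
With repressor NolM bound, *irpQ* is not transcribed.
So IrpQ is not produced.
MoO₄²⁻ is absent, so KulA is inactive.
With no repressor bound, *irpE* is transcribed.
So IrpE is produced and active.
With repressor IrpE bound, *oxaC* is not transcribed.
So OxaC is not produced.
Required activator DulY is absent, so *temB* is not transcribed.
So TemB is not produced.
Required activator TemB is absent, so *temK* is not transcribed.

OFF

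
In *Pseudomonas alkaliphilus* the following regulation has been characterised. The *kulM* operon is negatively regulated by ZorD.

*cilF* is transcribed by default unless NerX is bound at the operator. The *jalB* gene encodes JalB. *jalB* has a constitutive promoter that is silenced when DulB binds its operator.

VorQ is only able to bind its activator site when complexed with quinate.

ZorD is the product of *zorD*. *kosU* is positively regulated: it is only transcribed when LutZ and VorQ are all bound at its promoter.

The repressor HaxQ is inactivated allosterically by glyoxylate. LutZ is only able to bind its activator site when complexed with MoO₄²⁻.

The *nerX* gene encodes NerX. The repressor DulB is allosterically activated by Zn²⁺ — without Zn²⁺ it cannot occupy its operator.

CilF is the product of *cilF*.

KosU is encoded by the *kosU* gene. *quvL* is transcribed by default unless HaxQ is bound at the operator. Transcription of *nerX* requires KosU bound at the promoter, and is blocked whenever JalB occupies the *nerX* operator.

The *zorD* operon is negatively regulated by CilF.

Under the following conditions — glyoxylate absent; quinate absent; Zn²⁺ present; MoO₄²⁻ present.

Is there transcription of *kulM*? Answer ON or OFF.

ON

MoO₄²⁻ is present, so LutZ is active.
Quinate is absent, so VorQ is inactive.
Required activator VorQ is absent, so *kosU* is not transcribed.
So KosU is not produced.
Zn²⁺ is present, so DulB is active.
With repressor DulB bound, *jalB* is not transcribed.
So JalB is not produced.
Required activator KosU is absent, so *nerX* is not transcribed.
So NerX is not produced.
With no repressor bound, *cilF* is transcribed.
So CilF is produced and active.
With repressor CilF bound, *zorD* is not transcribed.
So ZorD is not produced.
With no repressor bound, *kulM* is transcribed.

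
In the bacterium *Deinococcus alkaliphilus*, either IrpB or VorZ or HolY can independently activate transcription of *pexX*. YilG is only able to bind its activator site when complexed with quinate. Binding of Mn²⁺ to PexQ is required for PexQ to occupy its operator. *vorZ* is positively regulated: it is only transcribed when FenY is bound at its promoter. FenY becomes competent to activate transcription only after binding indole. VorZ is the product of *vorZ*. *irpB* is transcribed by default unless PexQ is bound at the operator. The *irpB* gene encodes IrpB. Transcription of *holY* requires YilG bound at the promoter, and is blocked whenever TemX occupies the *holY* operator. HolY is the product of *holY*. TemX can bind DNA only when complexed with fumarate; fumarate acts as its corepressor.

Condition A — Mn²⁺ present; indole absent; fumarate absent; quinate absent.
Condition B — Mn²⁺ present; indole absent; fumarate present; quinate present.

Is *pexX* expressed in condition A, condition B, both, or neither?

neither

Condition A:
Mn²⁺ is present, so PexQ is active.
With repressor PexQ bound, *irpB* is not transcribed.
So IrpB is not produced.
Indole is absent, so FenY is inactive.
Required activator FenY is absent, so *vorZ* is not transcribed.
So VorZ is not produced.
Fumarate is absent, so TemX is inactive.
Quinate is absent, so YilG is inactive.
Required activator YilG is absent, so *holY* is not transcribed.
So HolY is not produced.
No activator is available at the *pexX* promoter, so *pexX* is not transcribed.
→ *pexX* is OFF in A.
Condition B:
Mn²⁺ is present, so PexQ is active.
With repressor PexQ bound, *irpB* is not transcribed.
So IrpB is not produced.
Indole is absent, so FenY is inactive.
Required activator FenY is absent, so *vorZ* is not transcribed.
So VorZ is not produced.
Fumarate is present, so TemX is active.
Quinate is present, so YilG is active.
With repressor TemX bound, *holY* is not transcribed.
So HolY is not produced.
No activator is available at the *pexX* promoter, so *pexX* is not transcribed.
→ *pexX* is OFF in B.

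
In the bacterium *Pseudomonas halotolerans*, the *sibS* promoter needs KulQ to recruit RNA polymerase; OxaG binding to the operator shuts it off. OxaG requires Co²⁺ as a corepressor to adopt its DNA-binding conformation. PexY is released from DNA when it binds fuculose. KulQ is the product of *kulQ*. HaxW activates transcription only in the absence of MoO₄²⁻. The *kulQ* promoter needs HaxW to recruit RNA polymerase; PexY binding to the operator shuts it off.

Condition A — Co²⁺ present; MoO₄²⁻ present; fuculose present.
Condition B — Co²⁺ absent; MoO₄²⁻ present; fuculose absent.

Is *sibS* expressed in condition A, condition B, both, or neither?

neither

Condition A:
Co²⁺ is present, so OxaG is active.
MoO₄²⁻ is present, so HaxW is inactive.
Fuculose is present, so PexY is inactive.
Required activator HaxW is absent, so *kulQ* is not transcribed.
So KulQ is not produced.
With repressor OxaG bound, *sibS* is not transcribed.
→ *sibS* is OFF in A.
Condition B:
Co²⁺ is absent, so OxaG is inactive.
MoO₄²⁻ is present, so HaxW is inactive.
Fuculose is absent, so PexY is active.
With repressor PexY bound, *kulQ* is not transcribed.
So KulQ is not produced.
Required activator KulQ is absent, so *sibS* is not transcribed.
→ *sibS* is OFF in B.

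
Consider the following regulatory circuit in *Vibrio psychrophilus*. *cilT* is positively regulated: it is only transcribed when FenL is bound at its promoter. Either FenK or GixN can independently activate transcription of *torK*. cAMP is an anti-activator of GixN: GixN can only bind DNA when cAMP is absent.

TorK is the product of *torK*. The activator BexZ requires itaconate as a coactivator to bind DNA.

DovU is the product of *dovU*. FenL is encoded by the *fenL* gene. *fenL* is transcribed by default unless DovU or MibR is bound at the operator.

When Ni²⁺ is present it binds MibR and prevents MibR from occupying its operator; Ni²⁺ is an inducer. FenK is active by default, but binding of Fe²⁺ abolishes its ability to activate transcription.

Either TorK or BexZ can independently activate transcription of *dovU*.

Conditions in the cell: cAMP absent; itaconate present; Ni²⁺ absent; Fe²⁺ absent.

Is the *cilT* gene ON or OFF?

Fe²⁺ is absent, so FenK is active.
cAMP is absent, so GixN is active.
Activator FenK is present, so *torK* is transcribed.
So TorK is produced and active.
Itaconate is present, so BexZ is active.
Activator TorK is present, so *dovU* is transcribed.
So DovU is produced and active.
Ni²⁺ is absent, so MibR is active.
With repressor DovU bound, *fenL* is not transcribed.
So FenL is not produced.
Required activator FenL is absent, so *cilT* is not transcribed.

OFF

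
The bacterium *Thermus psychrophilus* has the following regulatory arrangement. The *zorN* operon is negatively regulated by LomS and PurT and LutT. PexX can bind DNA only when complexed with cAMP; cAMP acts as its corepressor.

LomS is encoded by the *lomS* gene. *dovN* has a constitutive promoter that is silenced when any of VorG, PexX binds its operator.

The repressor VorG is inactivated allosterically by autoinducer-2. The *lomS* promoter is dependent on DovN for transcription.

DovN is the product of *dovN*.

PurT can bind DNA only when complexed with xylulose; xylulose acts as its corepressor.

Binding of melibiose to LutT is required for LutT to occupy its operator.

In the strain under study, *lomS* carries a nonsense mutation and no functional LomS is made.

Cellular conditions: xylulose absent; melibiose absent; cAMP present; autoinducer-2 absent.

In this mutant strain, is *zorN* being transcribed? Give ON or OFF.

ON

LomS is non-functional in this strain, so it has no effect.
Xylulose is absent, so PurT is inactive.
Melibiose is absent, so LutT is inactive.
With no repressor bound, *zorN* is transcribed.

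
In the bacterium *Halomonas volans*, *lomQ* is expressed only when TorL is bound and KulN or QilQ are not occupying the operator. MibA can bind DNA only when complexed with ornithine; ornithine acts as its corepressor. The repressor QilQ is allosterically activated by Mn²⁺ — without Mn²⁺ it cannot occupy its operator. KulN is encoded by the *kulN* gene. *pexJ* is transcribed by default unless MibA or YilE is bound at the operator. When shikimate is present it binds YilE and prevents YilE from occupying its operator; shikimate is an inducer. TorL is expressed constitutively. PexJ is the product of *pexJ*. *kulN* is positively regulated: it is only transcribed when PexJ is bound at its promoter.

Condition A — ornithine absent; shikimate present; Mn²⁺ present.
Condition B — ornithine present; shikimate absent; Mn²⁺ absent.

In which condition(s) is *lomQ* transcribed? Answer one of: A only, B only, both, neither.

Condition A:
Ornithine is absent, so MibA is inactive.
Shikimate is present, so YilE is inactive.
With no repressor bound, *pexJ* is transcribed.
So PexJ is produced and active.
No repressor is bound and PexJ is active, so *kulN* is transcribed.
So KulN is produced and active.
TorL is produced constitutively and is active.
Mn²⁺ is present, so QilQ is active.
With repressor KulN bound, *lomQ* is not transcribed.
→ *lomQ* is OFF in A.
Condition B:
Ornithine is present, so MibA is active.
Shikimate is absent, so YilE is active.
With repressor MibA bound, *pexJ* is not transcribed.
So PexJ is not produced.
Required activator PexJ is absent, so *kulN* is not transcribed.
So KulN is not produced.
TorL is produced constitutively and is active.
Mn²⁺ is absent, so QilQ is inactive.
No repressor is bound and TorL is active, so *lomQ* is transcribed.
→ *lomQ* is ON in B.

B only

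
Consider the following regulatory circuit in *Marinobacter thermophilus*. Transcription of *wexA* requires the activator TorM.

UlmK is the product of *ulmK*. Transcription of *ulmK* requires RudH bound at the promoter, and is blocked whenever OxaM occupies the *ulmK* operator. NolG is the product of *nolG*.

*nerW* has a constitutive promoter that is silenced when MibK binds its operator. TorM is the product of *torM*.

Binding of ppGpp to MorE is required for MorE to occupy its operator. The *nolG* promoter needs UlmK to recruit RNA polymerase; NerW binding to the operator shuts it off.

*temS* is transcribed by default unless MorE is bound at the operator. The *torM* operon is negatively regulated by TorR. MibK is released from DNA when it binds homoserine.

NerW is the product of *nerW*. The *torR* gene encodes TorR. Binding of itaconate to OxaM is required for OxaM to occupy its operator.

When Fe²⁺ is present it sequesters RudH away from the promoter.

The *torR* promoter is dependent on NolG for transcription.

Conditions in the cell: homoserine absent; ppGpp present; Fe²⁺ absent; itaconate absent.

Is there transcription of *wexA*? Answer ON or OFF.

Homoserine is absent, so MibK is active.
With repressor MibK bound, *nerW* is not transcribed.
So NerW is not produced.
Itaconate is absent, so OxaM is inactive.
Fe²⁺ is absent, so RudH is active.
No repressor is bound and RudH is active, so *ulmK* is transcribed.
So UlmK is produced and active.
No repressor is bound and UlmK is active, so *nolG* is transcribed.
So NolG is produced and active.
No repressor is bound and NolG is active, so *torR* is transcribed.
So TorR is produced and active.
With repressor TorR bound, *torM* is not transcribed.
So TorM is not produced.
Required activator TorM is absent, so *wexA* is not transcribed.

OFF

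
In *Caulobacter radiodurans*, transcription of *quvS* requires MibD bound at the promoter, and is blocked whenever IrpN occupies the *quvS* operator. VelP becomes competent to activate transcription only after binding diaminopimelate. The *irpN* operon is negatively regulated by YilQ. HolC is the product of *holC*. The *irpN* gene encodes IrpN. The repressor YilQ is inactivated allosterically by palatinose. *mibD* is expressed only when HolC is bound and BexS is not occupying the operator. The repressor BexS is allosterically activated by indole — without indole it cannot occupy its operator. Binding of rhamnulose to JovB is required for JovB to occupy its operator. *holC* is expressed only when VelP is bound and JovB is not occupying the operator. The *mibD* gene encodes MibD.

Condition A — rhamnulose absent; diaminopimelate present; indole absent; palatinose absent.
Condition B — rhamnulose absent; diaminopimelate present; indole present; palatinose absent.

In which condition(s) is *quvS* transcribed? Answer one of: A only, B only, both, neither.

Condition A:
Rhamnulose is absent, so JovB is inactive.
Diaminopimelate is present, so VelP is active.
No repressor is bound and VelP is active, so *holC* is transcribed.
So HolC is produced and active.
Indole is absent, so BexS is inactive.
No repressor is bound and HolC is active, so *mibD* is transcribed.
So MibD is produced and active.
Palatinose is absent, so YilQ is active.
With repressor YilQ bound, *irpN* is not transcribed.
So IrpN is not produced.
No repressor is bound and MibD is active, so *quvS* is transcribed.
→ *quvS* is ON in A.
Condition B:
Rhamnulose is absent, so JovB is inactive.
Diaminopimelate is present, so VelP is active.
No repressor is bound and VelP is active, so *holC* is transcribed.
So HolC is produced and active.
Indole is present, so BexS is active.
With repressor BexS bound, *mibD* is not transcribed.
So MibD is not produced.
Palatinose is absent, so YilQ is active.
With repressor YilQ bound, *irpN* is not transcribed.
So IrpN is not produced.
Required activator MibD is absent, so *quvS* is not transcribed.
→ *quvS* is OFF in B.

A only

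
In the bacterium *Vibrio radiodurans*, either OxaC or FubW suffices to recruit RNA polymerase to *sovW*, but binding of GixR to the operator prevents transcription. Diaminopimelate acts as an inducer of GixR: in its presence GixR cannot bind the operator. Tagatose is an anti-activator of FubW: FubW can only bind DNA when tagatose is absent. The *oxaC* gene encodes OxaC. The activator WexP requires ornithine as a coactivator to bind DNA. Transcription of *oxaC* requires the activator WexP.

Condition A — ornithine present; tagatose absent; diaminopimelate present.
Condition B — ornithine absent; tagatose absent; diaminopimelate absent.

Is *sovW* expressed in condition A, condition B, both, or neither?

A only

Condition A:
Ornithine is present, so WexP is active.
No repressor is bound and WexP is active, so *oxaC* is transcribed.
So OxaC is produced and active.
Tagatose is absent, so FubW is active.
Diaminopimelate is present, so GixR is inactive.
Activator OxaC is present, so *sovW* is transcribed.
→ *sovW* is ON in A.
Condition B:
Ornithine is absent, so WexP is inactive.
Required activator WexP is absent, so *oxaC* is not transcribed.
So OxaC is not produced.
Tagatose is absent, so FubW is active.
Diaminopimelate is absent, so GixR is active.
With repressor GixR bound, *sovW* is not transcribed.
→ *sovW* is OFF in B.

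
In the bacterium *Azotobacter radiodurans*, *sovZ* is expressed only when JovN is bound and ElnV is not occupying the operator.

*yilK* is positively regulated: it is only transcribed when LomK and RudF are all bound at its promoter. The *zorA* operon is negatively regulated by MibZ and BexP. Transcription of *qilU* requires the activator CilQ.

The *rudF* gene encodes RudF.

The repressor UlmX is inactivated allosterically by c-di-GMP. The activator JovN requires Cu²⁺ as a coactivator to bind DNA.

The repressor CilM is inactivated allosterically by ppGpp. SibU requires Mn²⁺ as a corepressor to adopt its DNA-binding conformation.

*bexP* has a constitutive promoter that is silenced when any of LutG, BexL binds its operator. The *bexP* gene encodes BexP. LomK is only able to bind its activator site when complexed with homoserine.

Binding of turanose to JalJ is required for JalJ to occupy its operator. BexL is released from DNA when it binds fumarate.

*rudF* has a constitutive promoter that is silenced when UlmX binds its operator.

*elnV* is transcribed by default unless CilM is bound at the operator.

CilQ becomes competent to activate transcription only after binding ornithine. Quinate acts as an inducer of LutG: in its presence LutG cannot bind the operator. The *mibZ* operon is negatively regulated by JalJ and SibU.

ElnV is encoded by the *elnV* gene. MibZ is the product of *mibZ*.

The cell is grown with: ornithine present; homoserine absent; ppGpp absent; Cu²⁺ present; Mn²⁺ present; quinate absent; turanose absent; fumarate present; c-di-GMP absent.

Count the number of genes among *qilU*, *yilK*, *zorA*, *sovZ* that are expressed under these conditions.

Ornithine is present, so CilQ is active.
No repressor is bound and CilQ is active, so *qilU* is transcribed.
→ *qilU* is ON.
Homoserine is absent, so LomK is inactive.
c-di-GMP is absent, so UlmX is active.
With repressor UlmX bound, *rudF* is not transcribed.
So RudF is not produced.
Required activator LomK is absent, so *yilK* is not transcribed.
→ *yilK* is OFF.
Turanose is absent, so JalJ is inactive.
Mn²⁺ is present, so SibU is active.
With repressor SibU bound, *mibZ* is not transcribed.
So MibZ is not produced.
Quinate is absent, so LutG is active.
Fumarate is present, so BexL is inactive.
With repressor LutG bound, *bexP* is not transcribed.
So BexP is not produced.
With no repressor bound, *zorA* is transcribed.
→ *zorA* is ON.
Cu²⁺ is present, so JovN is active.
ppGpp is absent, so CilM is active.
With repressor CilM bound, *elnV* is not transcribed.
So ElnV is not produced.
No repressor is bound and JovN is active, so *sovZ* is transcribed.
→ *sovZ* is ON.
3 of the 4 genes are transcribed.

3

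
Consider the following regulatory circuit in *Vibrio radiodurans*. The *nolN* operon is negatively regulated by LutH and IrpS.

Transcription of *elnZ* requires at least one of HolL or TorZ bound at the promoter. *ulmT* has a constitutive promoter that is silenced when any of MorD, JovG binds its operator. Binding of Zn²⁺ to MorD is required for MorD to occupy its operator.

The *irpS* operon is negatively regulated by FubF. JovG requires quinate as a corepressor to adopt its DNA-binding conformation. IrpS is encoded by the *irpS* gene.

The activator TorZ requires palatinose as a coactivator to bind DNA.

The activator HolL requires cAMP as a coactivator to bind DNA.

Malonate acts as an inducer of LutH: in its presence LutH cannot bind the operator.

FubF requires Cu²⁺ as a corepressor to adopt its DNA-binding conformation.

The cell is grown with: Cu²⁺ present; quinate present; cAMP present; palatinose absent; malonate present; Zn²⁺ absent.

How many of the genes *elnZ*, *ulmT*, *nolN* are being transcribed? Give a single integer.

2

cAMP is present, so HolL is active.
Palatinose is absent, so TorZ is inactive.
Activator HolL is present, so *elnZ* is transcribed.
→ *elnZ* is ON.
Zn²⁺ is absent, so MorD is inactive.
Quinate is present, so JovG is active.
With repressor JovG bound, *ulmT* is not transcribed.
→ *ulmT* is OFF.
Malonate is present, so LutH is inactive.
Cu²⁺ is present, so FubF is active.
With repressor FubF bound, *irpS* is not transcribed.
So IrpS is not produced.
With no repressor bound, *nolN* is transcribed.
→ *nolN* is ON.
2 of the 3 genes are transcribed.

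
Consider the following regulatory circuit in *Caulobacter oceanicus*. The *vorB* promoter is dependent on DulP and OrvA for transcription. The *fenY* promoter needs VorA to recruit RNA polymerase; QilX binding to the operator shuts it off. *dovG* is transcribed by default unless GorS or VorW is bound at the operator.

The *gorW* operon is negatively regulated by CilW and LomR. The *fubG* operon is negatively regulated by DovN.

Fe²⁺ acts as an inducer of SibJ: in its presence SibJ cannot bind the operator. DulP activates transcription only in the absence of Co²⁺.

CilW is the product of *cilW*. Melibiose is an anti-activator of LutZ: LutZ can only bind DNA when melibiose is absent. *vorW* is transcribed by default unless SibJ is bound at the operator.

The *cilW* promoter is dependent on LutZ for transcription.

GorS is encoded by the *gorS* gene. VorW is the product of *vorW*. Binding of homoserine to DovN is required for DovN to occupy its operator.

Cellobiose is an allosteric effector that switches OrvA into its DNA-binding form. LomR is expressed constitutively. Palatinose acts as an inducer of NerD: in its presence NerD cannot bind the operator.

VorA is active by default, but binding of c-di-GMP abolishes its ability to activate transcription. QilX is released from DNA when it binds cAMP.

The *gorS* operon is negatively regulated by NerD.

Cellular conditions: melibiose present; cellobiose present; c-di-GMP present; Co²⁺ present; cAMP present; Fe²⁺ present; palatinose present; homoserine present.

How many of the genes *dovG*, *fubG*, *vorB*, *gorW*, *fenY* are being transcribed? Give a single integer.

Palatinose is present, so NerD is inactive.
With no repressor bound, *gorS* is transcribed.
So GorS is produced and active.
Fe²⁺ is present, so SibJ is inactive.
With no repressor bound, *vorW* is transcribed.
So VorW is produced and active.
With repressor GorS bound, *dovG* is not transcribed.
→ *dovG* is OFF.
Homoserine is present, so DovN is active.
With repressor DovN bound, *fubG* is not transcribed.
→ *fubG* is OFF.
Co²⁺ is present, so DulP is inactive.
Cellobiose is present, so OrvA is active.
Required activator DulP is absent, so *vorB* is not transcribed.
→ *vorB* is OFF.
Melibiose is present, so LutZ is inactive.
Required activator LutZ is absent, so *cilW* is not transcribed.
So CilW is not produced.
LomR is produced constitutively and is active.
With repressor LomR bound, *gorW* is not transcribed.
→ *gorW* is OFF.
c-di-GMP is present, so VorA is inactive.
cAMP is present, so QilX is inactive.
Required activator VorA is absent, so *fenY* is not transcribed.
→ *fenY* is OFF.
0 of the 5 genes are transcribed.

0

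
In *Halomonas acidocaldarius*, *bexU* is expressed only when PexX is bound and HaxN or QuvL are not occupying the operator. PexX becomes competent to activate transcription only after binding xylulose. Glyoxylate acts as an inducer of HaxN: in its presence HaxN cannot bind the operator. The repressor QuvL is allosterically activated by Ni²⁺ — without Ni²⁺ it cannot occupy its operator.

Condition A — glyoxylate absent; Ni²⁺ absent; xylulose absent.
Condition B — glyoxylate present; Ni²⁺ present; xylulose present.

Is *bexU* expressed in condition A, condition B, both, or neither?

neither

Condition A:
Glyoxylate is absent, so HaxN is active.
Ni²⁺ is absent, so QuvL is inactive.
Xylulose is absent, so PexX is inactive.
With repressor HaxN bound, *bexU* is not transcribed.
→ *bexU* is OFF in A.
Condition B:
Glyoxylate is present, so HaxN is inactive.
Ni²⁺ is present, so QuvL is active.
Xylulose is present, so PexX is active.
With repressor QuvL bound, *bexU* is not transcribed.
→ *bexU* is OFF in B.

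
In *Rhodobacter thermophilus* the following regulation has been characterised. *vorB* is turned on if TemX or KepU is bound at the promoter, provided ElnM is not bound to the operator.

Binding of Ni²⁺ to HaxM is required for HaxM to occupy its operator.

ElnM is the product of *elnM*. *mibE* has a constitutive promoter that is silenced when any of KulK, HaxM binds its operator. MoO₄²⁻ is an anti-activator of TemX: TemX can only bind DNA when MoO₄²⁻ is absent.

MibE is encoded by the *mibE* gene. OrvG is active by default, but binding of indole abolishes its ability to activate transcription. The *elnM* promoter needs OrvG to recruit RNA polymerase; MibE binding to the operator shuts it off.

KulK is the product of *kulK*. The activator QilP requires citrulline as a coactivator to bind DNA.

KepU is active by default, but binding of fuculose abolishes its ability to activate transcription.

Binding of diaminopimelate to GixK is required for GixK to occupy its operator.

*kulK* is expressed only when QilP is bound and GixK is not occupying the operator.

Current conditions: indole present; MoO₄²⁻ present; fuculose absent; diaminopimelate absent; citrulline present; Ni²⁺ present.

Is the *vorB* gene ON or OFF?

MoO₄²⁻ is present, so TemX is inactive.
Fuculose is absent, so KepU is active.
Citrulline is present, so QilP is active.
Diaminopimelate is absent, so GixK is inactive.
No repressor is bound and QilP is active, so *kulK* is transcribed.
So KulK is produced and active.
Ni²⁺ is present, so HaxM is active.
With repressor KulK bound, *mibE* is not transcribed.
So MibE is not produced.
Indole is present, so OrvG is inactive.
Required activator OrvG is absent, so *elnM* is not transcribed.
So ElnM is not produced.
Activator KepU is present, so *vorB* is transcribed.

ON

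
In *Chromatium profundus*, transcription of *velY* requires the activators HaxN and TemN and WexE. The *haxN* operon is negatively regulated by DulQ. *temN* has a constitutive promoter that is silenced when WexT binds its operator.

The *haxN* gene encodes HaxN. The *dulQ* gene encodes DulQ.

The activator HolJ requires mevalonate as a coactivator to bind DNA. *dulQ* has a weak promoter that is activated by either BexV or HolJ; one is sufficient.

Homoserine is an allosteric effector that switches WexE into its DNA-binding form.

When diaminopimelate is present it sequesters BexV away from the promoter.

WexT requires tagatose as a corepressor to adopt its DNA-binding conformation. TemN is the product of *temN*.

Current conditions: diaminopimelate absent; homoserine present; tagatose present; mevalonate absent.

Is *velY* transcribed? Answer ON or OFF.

OFF

Diaminopimelate is absent, so BexV is active.
Mevalonate is absent, so HolJ is inactive.
Activator BexV is present, so *dulQ* is transcribed.
So DulQ is produced and active.
With repressor DulQ bound, *haxN* is not transcribed.
So HaxN is not produced.
Tagatose is present, so WexT is active.
With repressor WexT bound, *temN* is not transcribed.
So TemN is not produced.
Homoserine is present, so WexE is active.
Required activator HaxN is absent, so *velY* is not transcribed.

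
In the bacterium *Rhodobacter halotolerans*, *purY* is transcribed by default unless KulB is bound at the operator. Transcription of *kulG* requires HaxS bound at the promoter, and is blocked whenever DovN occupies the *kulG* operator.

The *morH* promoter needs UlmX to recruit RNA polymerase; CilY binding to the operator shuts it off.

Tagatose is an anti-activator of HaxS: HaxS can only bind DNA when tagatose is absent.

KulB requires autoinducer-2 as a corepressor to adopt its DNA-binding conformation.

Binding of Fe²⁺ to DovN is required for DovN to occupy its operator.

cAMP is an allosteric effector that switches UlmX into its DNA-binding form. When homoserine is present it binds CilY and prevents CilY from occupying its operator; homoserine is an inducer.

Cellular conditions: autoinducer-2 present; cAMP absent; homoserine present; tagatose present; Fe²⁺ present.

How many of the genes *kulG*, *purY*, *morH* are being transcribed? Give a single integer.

Tagatose is present, so HaxS is inactive.
Fe²⁺ is present, so DovN is active.
With repressor DovN bound, *kulG* is not transcribed.
→ *kulG* is OFF.
Autoinducer-2 is present, so KulB is active.
With repressor KulB bound, *purY* is not transcribed.
→ *purY* is OFF.
cAMP is absent, so UlmX is inactive.
Homoserine is present, so CilY is inactive.
Required activator UlmX is absent, so *morH* is not transcribed.
→ *morH* is OFF.
0 of the 3 genes are transcribed.

0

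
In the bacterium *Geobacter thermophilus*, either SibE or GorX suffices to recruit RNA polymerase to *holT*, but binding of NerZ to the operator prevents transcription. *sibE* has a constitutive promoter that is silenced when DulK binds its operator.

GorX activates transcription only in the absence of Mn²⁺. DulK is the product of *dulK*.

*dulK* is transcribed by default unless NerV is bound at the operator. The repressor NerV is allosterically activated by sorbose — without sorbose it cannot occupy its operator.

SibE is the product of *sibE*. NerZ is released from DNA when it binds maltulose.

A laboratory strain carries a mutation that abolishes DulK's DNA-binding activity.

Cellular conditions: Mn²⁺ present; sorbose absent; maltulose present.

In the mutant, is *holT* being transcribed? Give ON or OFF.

DulK is non-functional in this strain, so it has no effect.
With no repressor bound, *sibE* is transcribed.
So SibE is produced and active.
Maltulose is present, so NerZ is inactive.
Mn²⁺ is present, so GorX is inactive.
Activator SibE is present, so *holT* is transcribed.

ON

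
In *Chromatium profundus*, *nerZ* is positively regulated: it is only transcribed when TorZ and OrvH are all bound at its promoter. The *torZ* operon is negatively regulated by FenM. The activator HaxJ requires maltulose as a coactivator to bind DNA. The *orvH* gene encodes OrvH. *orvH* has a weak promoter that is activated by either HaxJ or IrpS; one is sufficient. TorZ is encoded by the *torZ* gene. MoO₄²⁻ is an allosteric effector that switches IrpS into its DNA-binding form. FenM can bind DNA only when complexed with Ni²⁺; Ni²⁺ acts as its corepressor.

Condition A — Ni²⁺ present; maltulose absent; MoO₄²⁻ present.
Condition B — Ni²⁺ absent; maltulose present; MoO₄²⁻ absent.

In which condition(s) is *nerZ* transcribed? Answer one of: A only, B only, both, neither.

Condition A:
Ni²⁺ is present, so FenM is active.
With repressor FenM bound, *torZ* is not transcribed.
So TorZ is not produced.
Maltulose is absent, so HaxJ is inactive.
MoO₄²⁻ is present, so IrpS is active.
Activator IrpS is present, so *orvH* is transcribed.
So OrvH is produced and active.
Required activator TorZ is absent, so *nerZ* is not transcribed.
→ *nerZ* is OFF in A.
Condition B:
Ni²⁺ is absent, so FenM is inactive.
With no repressor bound, *torZ* is transcribed.
So TorZ is produced and active.
Maltulose is present, so HaxJ is active.
MoO₄²⁻ is absent, so IrpS is inactive.
Activator HaxJ is present, so *orvH* is transcribed.
So OrvH is produced and active.
No repressor is bound and TorZ and OrvH are active, so *nerZ* is transcribed.
→ *nerZ* is ON in B.

B only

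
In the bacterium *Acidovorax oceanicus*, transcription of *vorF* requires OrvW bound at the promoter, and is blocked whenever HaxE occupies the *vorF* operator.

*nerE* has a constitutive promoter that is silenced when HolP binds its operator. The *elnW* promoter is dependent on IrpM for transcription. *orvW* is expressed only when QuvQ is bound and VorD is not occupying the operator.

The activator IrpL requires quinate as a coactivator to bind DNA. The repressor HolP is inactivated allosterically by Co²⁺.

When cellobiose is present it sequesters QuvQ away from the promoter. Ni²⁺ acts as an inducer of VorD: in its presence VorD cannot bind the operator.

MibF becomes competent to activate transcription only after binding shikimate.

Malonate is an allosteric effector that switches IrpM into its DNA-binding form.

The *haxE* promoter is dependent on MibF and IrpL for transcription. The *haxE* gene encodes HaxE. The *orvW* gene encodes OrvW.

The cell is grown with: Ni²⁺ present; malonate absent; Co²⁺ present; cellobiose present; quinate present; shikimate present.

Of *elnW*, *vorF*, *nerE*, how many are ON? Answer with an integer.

Malonate is absent, so IrpM is inactive.
Required activator IrpM is absent, so *elnW* is not transcribed.
→ *elnW* is OFF.
Shikimate is present, so MibF is active.
Quinate is present, so IrpL is active.
No repressor is bound and MibF and IrpL are active, so *haxE* is transcribed.
So HaxE is produced and active.
Ni²⁺ is present, so VorD is inactive.
Cellobiose is present, so QuvQ is inactive.
Required activator QuvQ is absent, so *orvW* is not transcribed.
So OrvW is not produced.
With repressor HaxE bound, *vorF* is not transcribed.
→ *vorF* is OFF.
Co²⁺ is present, so HolP is inactive.
With no repressor bound, *nerE* is transcribed.
→ *nerE* is ON.
1 of the 3 genes is transcribed.

1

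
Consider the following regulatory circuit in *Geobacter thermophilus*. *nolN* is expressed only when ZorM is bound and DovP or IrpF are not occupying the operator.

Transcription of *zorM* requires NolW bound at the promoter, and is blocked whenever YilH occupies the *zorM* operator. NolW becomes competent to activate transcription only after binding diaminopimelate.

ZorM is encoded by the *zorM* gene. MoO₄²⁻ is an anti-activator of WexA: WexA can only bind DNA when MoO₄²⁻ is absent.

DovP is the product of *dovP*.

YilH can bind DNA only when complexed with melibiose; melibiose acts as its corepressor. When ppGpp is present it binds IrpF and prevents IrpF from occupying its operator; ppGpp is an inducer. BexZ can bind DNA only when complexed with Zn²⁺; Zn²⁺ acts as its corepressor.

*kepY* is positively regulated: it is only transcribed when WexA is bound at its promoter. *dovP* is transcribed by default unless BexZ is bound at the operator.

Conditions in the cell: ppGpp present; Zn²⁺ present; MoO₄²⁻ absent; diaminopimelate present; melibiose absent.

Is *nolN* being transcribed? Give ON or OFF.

ON

Zn²⁺ is present, so BexZ is active.
With repressor BexZ bound, *dovP* is not transcribed.
So DovP is not produced.
Diaminopimelate is present, so NolW is active.
Melibiose is absent, so YilH is inactive.
No repressor is bound and NolW is active, so *zorM* is transcribed.
So ZorM is produced and active.
ppGpp is present, so IrpF is inactive.
No repressor is bound and ZorM is active, so *nolN* is transcribed.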